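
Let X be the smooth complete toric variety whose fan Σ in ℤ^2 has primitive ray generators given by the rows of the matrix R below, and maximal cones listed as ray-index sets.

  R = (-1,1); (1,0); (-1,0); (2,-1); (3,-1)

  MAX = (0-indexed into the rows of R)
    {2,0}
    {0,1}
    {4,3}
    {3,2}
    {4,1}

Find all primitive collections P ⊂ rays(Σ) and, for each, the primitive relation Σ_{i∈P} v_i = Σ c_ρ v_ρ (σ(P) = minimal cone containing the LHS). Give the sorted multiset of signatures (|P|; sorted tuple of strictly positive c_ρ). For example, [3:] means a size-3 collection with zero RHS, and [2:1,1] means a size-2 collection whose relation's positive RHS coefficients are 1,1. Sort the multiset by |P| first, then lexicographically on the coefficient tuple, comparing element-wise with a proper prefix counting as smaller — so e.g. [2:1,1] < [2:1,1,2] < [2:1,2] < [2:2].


Minimal non-faces — 5 found among 5 rays, 5 max cones:

  • {1,2}:  v_{1} + v_{2} = 0  ⇒ sig = [2:]
  • {0,3}:  v_{0} + v_{3} = v_{1}  ⇒ sig = [2:1]
  • {1,3}:  v_{1} + v_{3} = v_{4}  ⇒ sig = [2:1]
  • {2,4}:  v_{2} + v_{4} = v_{3}  ⇒ sig = [2:1]
  • {0,4}:  v_{0} + v_{4} = 2·v_{1}  ⇒ sig = [2:2]

Signatures (|P|; sorted positive RHS coefficients), sorted:
    |P|=2: 5 collections, coeffs (), (1), (1), (1), (2)


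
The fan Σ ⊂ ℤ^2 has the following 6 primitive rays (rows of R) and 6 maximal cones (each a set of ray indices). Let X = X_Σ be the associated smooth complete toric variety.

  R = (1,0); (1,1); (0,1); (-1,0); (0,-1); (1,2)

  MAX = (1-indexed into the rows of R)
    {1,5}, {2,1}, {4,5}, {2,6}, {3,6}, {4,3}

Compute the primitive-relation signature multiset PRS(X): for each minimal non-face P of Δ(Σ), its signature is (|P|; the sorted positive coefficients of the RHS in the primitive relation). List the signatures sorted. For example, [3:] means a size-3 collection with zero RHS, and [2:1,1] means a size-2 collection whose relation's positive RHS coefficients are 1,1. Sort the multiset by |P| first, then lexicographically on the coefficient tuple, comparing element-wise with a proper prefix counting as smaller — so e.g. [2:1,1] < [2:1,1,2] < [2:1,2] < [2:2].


9 minimal non-faces of Δ(Σ) (on 6 rays):

  {1,4}:  v_{1} + v_{4} = 0  ⟹  sig = [2:]
  {3,5}:  v_{3} + v_{5} = 0  ⟹  sig = [2:]
  {1,3}:  v_{1} + v_{3} = v_{2}  ⟹  sig = [2:1]
  {2,3}:  v_{2} + v_{3} = v_{6}  ⟹  sig = [2:1]
  {2,4}:  v_{2} + v_{4} = v_{3}  ⟹  sig = [2:1]
  {2,5}:  v_{2} + v_{5} = v_{1}  ⟹  sig = [2:1]
  {5,6}:  v_{5} + v_{6} = v_{2}  ⟹  sig = [2:1]
  {1,6}:  v_{1} + v_{6} = 2·v_{2}  ⟹  sig = [2:2]
  {4,6}:  v_{4} + v_{6} = 2·v_{3}  ⟹  sig = [2:2]

so the primitive-relation signature multiset is
    |P|=2: 9 collections, coeffs (), (), (1), (1), (1), (1), (1), (2), (2)


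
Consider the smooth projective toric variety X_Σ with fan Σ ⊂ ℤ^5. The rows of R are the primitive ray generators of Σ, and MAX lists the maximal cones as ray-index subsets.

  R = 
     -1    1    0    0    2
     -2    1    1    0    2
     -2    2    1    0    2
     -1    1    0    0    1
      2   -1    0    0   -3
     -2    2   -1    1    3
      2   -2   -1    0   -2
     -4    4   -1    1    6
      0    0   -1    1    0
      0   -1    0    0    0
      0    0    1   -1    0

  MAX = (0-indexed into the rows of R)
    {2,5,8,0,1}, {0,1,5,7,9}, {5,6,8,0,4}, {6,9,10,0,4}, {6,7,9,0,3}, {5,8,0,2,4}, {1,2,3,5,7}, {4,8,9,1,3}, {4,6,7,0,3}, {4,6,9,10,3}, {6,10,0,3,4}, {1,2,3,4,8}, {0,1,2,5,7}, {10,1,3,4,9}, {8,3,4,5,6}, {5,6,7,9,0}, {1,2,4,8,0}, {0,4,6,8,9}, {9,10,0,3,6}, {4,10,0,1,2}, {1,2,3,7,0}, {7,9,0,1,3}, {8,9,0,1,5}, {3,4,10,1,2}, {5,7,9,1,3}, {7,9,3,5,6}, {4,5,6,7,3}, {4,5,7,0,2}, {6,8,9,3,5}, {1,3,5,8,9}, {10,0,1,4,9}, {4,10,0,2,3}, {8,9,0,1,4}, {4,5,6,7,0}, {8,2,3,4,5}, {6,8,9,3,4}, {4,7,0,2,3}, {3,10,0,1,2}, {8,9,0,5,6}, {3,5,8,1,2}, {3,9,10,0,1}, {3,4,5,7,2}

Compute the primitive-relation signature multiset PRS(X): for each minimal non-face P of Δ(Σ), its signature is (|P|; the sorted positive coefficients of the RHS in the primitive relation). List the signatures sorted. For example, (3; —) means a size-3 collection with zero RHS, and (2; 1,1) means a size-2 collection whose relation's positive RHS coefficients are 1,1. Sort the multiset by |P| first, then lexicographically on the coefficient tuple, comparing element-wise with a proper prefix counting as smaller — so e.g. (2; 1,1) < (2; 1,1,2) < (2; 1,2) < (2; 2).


15 minimal non-faces of Δ(Σ) (on 11 rays):

  P = {2,6}:  v_{2} + v_{6} = 0  so sig = (2; —)
  P = {8,10}:  v_{8} + v_{10} = 0  so sig = (2; —)
  P = {1,6}:  v_{1} + v_{6} = v_{9}  so sig = (2; 1)
  P = {2,9}:  v_{2} + v_{9} = v_{1}  so sig = (2; 1)
  P = {5,10}:  v_{5} + v_{10} = v_{0} + v_{3}  so sig = (2; 1,1)
  P = {7,8}:  v_{7} + v_{8} = 2·v_{5}  so sig = (2; 2)
  P = {7,10}:  v_{7} + v_{10} = 2·v_{0} + 2·v_{3}  so sig = (2; 2,2)
  P = {0,3,5}:  v_{0} + v_{3} + v_{5} = v_{7}  so sig = (3; 1)
  P = {0,3,8}:  v_{0} + v_{3} + v_{8} = v_{5}  so sig = (3; 1)
  P = {4,5,9}:  v_{4} + v_{5} + v_{9} = v_{8}  so sig = (3; 1)
  P = {4,7,9}:  v_{4} + v_{7} + v_{9} = v_{5}  so sig = (3; 1)
  P = {1,4,5}:  v_{1} + v_{4} + v_{5} = v_{2} + v_{8}  so sig = (3; 1,1)
  P = {1,4,7}:  v_{1} + v_{4} + v_{7} = v_{2} + v_{5}  so sig = (3; 1,1)
  P = {0,3,4,9}:  v_{0} + v_{3} + v_{4} + v_{9} = 0  so sig = (4; —)
  P = {0,1,3,4}:  v_{0} + v_{1} + v_{3} + v_{4} = v_{2}  so sig = (4; 1)

so the primitive-relation signature multiset is
    |P|=2: 7 collections, coeffs (), (), (1), (1), (1,1), (2), (2,2)
    |P|=3: 6 collections, coeffs (1), (1), (1), (1), (1,1), (1,1)
    |P|=4: 2 collections, coeffs (), (1)


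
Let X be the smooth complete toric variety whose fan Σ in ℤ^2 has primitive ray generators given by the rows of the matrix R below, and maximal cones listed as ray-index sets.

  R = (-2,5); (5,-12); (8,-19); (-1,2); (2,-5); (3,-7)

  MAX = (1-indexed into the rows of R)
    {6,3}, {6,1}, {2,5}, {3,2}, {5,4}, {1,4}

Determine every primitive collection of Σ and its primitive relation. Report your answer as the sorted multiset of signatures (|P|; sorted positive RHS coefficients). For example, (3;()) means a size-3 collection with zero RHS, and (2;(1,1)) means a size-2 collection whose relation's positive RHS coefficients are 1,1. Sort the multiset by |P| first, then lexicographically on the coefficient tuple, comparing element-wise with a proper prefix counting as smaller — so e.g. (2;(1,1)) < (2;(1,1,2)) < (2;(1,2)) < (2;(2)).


The 9 primitive collections of Σ (r=6, n=2):

  {1,5}:  v_{1} + v_{5} = 0 — sig = (2;())
  {1,2}:  v_{1} + v_{2} = v_{6} — sig = (2;(1))
  {2,6}:  v_{2} + v_{6} = v_{3} — sig = (2;(1))
  {4,6}:  v_{4} + v_{6} = v_{5} — sig = (2;(1))
  {5,6}:  v_{5} + v_{6} = v_{2} — sig = (2;(1))
  {3,4}:  v_{3} + v_{4} = v_{2} + v_{5} — sig = (2;(1,1))
  {1,3}:  v_{1} + v_{3} = 2·v_{6} — sig = (2;(2))
  {2,4}:  v_{2} + v_{4} = 2·v_{5} — sig = (2;(2))
  {3,5}:  v_{3} + v_{5} = 2·v_{2} — sig = (2;(2))

Hence PRS(X_Σ) =
[(2;()), (2;(1)), (2;(1)), (2;(1)), (2;(1)), (2;(1,1)), (2;(2)), (2;(2)), (2;(2))]


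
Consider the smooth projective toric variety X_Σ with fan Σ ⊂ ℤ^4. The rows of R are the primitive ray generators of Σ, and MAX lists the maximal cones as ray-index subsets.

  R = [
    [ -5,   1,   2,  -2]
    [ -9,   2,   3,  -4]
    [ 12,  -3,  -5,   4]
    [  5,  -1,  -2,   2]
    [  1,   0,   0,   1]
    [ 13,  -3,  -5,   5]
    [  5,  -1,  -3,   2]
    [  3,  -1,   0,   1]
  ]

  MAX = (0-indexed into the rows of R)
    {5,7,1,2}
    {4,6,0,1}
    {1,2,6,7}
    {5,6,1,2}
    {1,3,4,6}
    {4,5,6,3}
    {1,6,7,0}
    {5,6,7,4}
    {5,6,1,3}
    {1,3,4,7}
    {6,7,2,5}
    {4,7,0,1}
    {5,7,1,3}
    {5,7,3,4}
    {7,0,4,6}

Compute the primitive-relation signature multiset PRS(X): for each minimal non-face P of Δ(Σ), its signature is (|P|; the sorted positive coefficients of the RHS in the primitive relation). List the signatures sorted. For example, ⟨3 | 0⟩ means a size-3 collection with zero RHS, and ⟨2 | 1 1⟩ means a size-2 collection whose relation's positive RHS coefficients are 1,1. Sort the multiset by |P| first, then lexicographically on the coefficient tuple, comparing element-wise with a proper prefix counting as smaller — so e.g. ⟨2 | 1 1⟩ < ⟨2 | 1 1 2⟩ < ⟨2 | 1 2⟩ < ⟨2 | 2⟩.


Primitive collections (9):

  P={0,3}:  v_{0} + v_{3} = 0  ⟹  sig = ⟨2 | 0⟩
  P={2,4}:  v_{2} + v_{4} = v_{5}  ⟹  sig = ⟨2 | 1⟩
  P={0,5}:  v_{0} + v_{5} = v_{6} + v_{7}  ⟹  sig = ⟨2 | 1 1⟩
  P={2,3}:  v_{2} + v_{3} = v_{1} + 2·v_{5}  ⟹  sig = ⟨2 | 1 2⟩
  P={0,2}:  v_{0} + v_{2} = v_{1} + 2·v_{6} + 2·v_{7}  ⟹  sig = ⟨2 | 1 2 2⟩
  P={1,4,5}:  v_{1} + v_{4} + v_{5} = v_{3}  ⟹  sig = ⟨3 | 1⟩
  P={3,6,7}:  v_{3} + v_{6} + v_{7} = v_{5}  ⟹  sig = ⟨3 | 1⟩
  P={1,4,6,7}:  v_{1} + v_{4} + v_{6} + v_{7} = 0  ⟹  sig = ⟨4 | 0⟩
  P={1,5,6,7}:  v_{1} + v_{5} + v_{6} + v_{7} = v_{2}  ⟹  sig = ⟨4 | 1⟩

Signatures (|P|; sorted positive RHS coefficients), sorted:
    ⟨2 | 0⟩
    ⟨2 | 1⟩
    ⟨2 | 1 1⟩
    ⟨2 | 1 2⟩
    ⟨2 | 1 2 2⟩
    ⟨3 | 1⟩
    ⟨3 | 1⟩
    ⟨4 | 0⟩
    ⟨4 | 1⟩


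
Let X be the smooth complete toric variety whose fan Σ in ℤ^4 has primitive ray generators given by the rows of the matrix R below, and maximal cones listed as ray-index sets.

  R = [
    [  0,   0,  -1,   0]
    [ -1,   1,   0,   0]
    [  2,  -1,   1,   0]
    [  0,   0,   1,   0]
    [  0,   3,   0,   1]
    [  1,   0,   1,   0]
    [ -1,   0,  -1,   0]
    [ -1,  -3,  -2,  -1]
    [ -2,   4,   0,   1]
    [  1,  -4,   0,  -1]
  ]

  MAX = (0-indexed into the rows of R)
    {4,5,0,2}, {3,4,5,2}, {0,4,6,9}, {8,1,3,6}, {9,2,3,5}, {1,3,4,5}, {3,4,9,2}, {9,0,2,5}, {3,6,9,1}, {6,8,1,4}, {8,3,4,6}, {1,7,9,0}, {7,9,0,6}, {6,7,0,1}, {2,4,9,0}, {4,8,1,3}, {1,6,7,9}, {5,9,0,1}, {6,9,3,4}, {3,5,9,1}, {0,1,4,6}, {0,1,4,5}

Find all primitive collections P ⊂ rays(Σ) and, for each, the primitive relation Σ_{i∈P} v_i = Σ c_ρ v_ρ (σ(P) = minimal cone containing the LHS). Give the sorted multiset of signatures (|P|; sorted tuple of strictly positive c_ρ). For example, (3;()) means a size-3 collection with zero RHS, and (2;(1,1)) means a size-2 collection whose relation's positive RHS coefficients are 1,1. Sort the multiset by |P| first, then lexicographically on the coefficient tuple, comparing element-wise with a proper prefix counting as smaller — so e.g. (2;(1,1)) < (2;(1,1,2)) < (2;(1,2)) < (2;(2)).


Δ(Σ) — 10 vertices, 17 min non-faces:

  • {0,3}:  v_{0} + v_{3} = 0 — sig = (2;())
  • {5,6}:  v_{5} + v_{6} = 0 — sig = (2;())
  • {1,2}:  v_{1} + v_{2} = v_{5} — sig = (2;(1))
  • {2,6}:  v_{2} + v_{6} = v_{4} + v_{9} — sig = (2;(1,1))
  • {2,7}:  v_{2} + v_{7} = v_{0} + v_{9} — sig = (2;(1,1))
  • {2,8}:  v_{2} + v_{8} = v_{3} + v_{4} — sig = (2;(1,1))
  • {4,7}:  v_{4} + v_{7} = v_{0} + v_{6} — sig = (2;(1,1))
  • {8,9}:  v_{8} + v_{9} = v_{3} + v_{6} — sig = (2;(1,1))
  • {0,8}:  v_{0} + v_{8} = v_{1} + v_{4} + v_{6} — sig = (2;(1,1,1))
  • {3,7}:  v_{3} + v_{7} = v_{1} + v_{6} + v_{9} — sig = (2;(1,1,1))
  • {5,7}:  v_{5} + v_{7} = v_{0} + v_{1} + v_{9} — sig = (2;(1,1,1))
  • {5,8}:  v_{5} + v_{8} = v_{1} + v_{3} + v_{4} — sig = (2;(1,1,1))
  • {7,8}:  v_{7} + v_{8} = v_{1} + 2·v_{6} — sig = (2;(1,2))
  • {1,4,9}:  v_{1} + v_{4} + v_{9} = 0 — sig = (3;())
  • {4,5,9}:  v_{4} + v_{5} + v_{9} = v_{2} — sig = (3;(1))
  • {0,1,6,9}:  v_{0} + v_{1} + v_{6} + v_{9} = v_{7} — sig = (4;(1))
  • {1,3,4,6}:  v_{1} + v_{3} + v_{4} + v_{6} = v_{8} — sig = (4;(1))

Sorted signature multiset PRS(X):
{ (2;()) ×2,  (2;(1)),  (2;(1,1)) ×5,  (2;(1,1,1)) ×4,  (2;(1,2)),  (3;()),  (3;(1)),  (4;(1)) ×2 }


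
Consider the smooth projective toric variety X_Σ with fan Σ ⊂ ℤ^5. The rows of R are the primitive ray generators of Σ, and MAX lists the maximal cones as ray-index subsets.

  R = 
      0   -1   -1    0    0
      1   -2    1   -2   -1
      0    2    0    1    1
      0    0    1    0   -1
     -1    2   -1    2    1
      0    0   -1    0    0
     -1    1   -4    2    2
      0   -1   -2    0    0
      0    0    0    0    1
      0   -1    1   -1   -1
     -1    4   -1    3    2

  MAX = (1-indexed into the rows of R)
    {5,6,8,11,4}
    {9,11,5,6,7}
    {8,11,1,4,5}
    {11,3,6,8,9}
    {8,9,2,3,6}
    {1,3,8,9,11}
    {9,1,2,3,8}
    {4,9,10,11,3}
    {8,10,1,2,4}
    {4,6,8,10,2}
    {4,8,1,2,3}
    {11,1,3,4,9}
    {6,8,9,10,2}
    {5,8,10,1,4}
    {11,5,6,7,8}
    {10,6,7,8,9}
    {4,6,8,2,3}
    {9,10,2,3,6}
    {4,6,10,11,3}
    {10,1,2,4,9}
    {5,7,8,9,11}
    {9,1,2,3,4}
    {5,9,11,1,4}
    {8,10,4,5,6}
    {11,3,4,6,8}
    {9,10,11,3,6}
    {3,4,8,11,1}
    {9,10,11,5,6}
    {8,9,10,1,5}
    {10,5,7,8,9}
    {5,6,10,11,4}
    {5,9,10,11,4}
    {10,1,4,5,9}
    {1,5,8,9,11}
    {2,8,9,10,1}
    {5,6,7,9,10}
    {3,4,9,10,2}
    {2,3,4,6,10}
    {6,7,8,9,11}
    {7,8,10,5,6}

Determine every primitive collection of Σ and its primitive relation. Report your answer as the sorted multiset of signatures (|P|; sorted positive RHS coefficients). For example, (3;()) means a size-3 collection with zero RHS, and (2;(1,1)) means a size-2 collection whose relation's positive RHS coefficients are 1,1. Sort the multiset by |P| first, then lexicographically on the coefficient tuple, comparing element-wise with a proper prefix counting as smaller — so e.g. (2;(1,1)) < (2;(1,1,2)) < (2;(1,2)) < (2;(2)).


16 minimal non-faces of Δ(Σ) (on 11 rays):

  • {2,5}:  v_{2} + v_{5} = 0  so sig = (2;())
  • {1,6}:  v_{1} + v_{6} = v_{8}  so sig = (2;(1))
  • {2,11}:  v_{2} + v_{11} = v_{3}  so sig = (2;(1))
  • {3,5}:  v_{3} + v_{5} = v_{11}  so sig = (2;(1))
  • {4,7}:  v_{4} + v_{7} = v_{5} + v_{8}  so sig = (2;(1,1))
  • {2,7}:  v_{2} + v_{7} = v_{6} + v_{8} + v_{9}  so sig = (2;(1,1,1))
  • {3,7}:  v_{3} + v_{7} = v_{6} + v_{8} + v_{9} + v_{11}  so sig = (2;(1,1,1,1))
  • {1,7}:  v_{1} + v_{7} = v_{5} + 2·v_{8} + v_{9}  so sig = (2;(1,1,2))
  • {1,3,10}:  v_{1} + v_{3} + v_{10} = 0  so sig = (3;())
  • {4,6,9}:  v_{4} + v_{6} + v_{9} = 0  so sig = (3;())
  • {1,10,11}:  v_{1} + v_{10} + v_{11} = v_{5}  so sig = (3;(1))
  • {3,8,10}:  v_{3} + v_{8} + v_{10} = v_{6}  so sig = (3;(1))
  • {4,8,9}:  v_{4} + v_{8} + v_{9} = v_{1}  so sig = (3;(1))
  • {8,10,11}:  v_{8} + v_{10} + v_{11} = v_{5} + v_{6}  so sig = (3;(1,1))
  • {7,10,11}:  v_{7} + v_{10} + v_{11} = 2·v_{5} + 2·v_{6} + v_{9}  so sig = (3;(1,2,2))
  • {5,6,8,9}:  v_{5} + v_{6} + v_{8} + v_{9} = v_{7}  so sig = (4;(1))

so the primitive-relation signature multiset is
{ (2;()),  (2;(1)) ×3,  (2;(1,1)),  (2;(1,1,1)),  (2;(1,1,1,1)),  (2;(1,1,2)),  (3;()) ×2,  (3;(1)) ×3,  (3;(1,1)),  (3;(1,2,2)),  (4;(1)) }


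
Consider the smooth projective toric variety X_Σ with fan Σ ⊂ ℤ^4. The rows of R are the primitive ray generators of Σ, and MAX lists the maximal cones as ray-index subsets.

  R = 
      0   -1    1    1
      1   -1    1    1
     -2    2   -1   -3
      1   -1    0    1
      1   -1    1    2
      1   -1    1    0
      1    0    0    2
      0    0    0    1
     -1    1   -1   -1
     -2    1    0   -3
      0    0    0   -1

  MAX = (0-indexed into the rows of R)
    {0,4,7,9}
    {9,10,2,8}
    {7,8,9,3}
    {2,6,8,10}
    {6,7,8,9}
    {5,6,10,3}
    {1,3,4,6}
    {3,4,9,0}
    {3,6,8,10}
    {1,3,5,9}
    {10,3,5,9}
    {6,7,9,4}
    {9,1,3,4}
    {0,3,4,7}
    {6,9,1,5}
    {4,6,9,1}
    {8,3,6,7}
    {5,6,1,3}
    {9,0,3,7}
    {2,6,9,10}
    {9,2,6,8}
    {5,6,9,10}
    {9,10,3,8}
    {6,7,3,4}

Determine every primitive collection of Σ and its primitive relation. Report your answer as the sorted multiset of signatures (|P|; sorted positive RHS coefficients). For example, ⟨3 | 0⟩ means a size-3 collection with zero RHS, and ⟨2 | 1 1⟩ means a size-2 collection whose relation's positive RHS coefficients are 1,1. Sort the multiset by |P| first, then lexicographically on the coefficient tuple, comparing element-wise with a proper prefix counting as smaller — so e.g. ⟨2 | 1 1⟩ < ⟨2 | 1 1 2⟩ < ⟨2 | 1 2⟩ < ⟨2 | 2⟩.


23 minimal non-faces of Δ(Σ) (on 11 rays):

  P={1,8}:  v_{1} + v_{8} = 0 ; sig = ⟨2 | 0⟩
  P={7,10}:  v_{7} + v_{10} = 0 ; sig = ⟨2 | 0⟩
  P={1,7}:  v_{1} + v_{7} = v_{4} ; sig = ⟨2 | 1⟩
  P={1,10}:  v_{1} + v_{10} = v_{5} ; sig = ⟨2 | 1⟩
  P={4,8}:  v_{4} + v_{8} = v_{7} ; sig = ⟨2 | 1⟩
  P={4,10}:  v_{4} + v_{10} = v_{1} ; sig = ⟨2 | 1⟩
  P={5,7}:  v_{5} + v_{7} = v_{1} ; sig = ⟨2 | 1⟩
  P={5,8}:  v_{5} + v_{8} = v_{10} ; sig = ⟨2 | 1⟩
  P={0,2}:  v_{0} + v_{2} = v_{7} + v_{9} ; sig = ⟨2 | 1 1⟩
  P={0,6}:  v_{0} + v_{6} = v_{4} + v_{7} ; sig = ⟨2 | 1 1⟩
  P={2,3}:  v_{2} + v_{3} = v_{8} + v_{10} ; sig = ⟨2 | 1 1⟩
  P={2,4}:  v_{2} + v_{4} = v_{6} + v_{9} ; sig = ⟨2 | 1 1⟩
  P={0,10}:  v_{0} + v_{10} = v_{3} + v_{4} + v_{9} ; sig = ⟨2 | 1 1 1⟩
  P={1,2}:  v_{1} + v_{2} = v_{6} + v_{9} + v_{10} ; sig = ⟨2 | 1 1 1⟩
  P={2,7}:  v_{2} + v_{7} = v_{6} + v_{8} + v_{9} ; sig = ⟨2 | 1 1 1⟩
  P={0,5}:  v_{0} + v_{5} = v_{1} + v_{3} + v_{4} + v_{9} ; sig = ⟨2 | 1 1 1 1⟩
  P={0,1}:  v_{0} + v_{1} = v_{3} + 2·v_{4} + v_{9} ; sig = ⟨2 | 1 1 2⟩
  P={0,8}:  v_{0} + v_{8} = v_{3} + 2·v_{7} + v_{9} ; sig = ⟨2 | 1 1 2⟩
  P={2,5}:  v_{2} + v_{5} = v_{6} + v_{9} + 2·v_{10} ; sig = ⟨2 | 1 1 2⟩
  P={4,5}:  v_{4} + v_{5} = 2·v_{1} ; sig = ⟨2 | 2⟩
  P={3,6,9}:  v_{3} + v_{6} + v_{9} = 0 ; sig = ⟨3 | 0⟩
  P={3,4,7,9}:  v_{3} + v_{4} + v_{7} + v_{9} = v_{0} ; sig = ⟨4 | 1⟩
  P={6,8,9,10}:  v_{6} + v_{8} + v_{9} + v_{10} = v_{2} ; sig = ⟨4 | 1⟩

Sorted signature multiset PRS(X):
{ ⟨2 | 0⟩ ×2,  ⟨2 | 1⟩ ×6,  ⟨2 | 1 1⟩ ×4,  ⟨2 | 1 1 1⟩ ×3,  ⟨2 | 1 1 1 1⟩,  ⟨2 | 1 1 2⟩ ×3,  ⟨2 | 2⟩,  ⟨3 | 0⟩,  ⟨4 | 1⟩ ×2 }


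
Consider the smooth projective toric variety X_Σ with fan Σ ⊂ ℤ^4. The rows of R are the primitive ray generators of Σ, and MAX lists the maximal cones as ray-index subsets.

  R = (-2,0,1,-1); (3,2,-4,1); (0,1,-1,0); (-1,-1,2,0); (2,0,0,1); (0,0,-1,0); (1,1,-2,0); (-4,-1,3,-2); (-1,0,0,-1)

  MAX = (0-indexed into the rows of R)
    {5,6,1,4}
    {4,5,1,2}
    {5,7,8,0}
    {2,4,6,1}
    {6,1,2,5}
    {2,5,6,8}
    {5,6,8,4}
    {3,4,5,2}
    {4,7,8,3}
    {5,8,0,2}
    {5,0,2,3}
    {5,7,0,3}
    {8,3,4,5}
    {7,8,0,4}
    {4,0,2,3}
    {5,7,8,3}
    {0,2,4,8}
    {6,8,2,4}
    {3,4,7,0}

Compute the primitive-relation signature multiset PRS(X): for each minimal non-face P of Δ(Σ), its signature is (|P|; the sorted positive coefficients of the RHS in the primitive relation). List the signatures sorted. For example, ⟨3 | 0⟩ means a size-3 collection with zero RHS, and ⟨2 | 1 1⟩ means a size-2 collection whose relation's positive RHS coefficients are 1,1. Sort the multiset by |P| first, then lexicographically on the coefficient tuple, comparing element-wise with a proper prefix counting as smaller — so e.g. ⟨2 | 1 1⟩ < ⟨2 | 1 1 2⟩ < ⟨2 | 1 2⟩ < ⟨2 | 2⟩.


Primitive collections (14):

  P = {3,6}:  v_{3} + v_{6} = 0 ; sig = ⟨2 | 0⟩
  P = {0,1}:  v_{0} + v_{1} = v_{2} + v_{6} ; sig = ⟨2 | 1 1⟩
  P = {0,6}:  v_{0} + v_{6} = v_{2} + v_{8} ; sig = ⟨2 | 1 1⟩
  P = {1,7}:  v_{1} + v_{7} = v_{2} + v_{8} ; sig = ⟨2 | 1 1⟩
  P = {6,7}:  v_{6} + v_{7} = v_{0} + v_{8} ; sig = ⟨2 | 1 1⟩
  P = {1,3}:  v_{1} + v_{3} = v_{2} + v_{4} + v_{5} ; sig = ⟨2 | 1 1 1⟩
  P = {1,8}:  v_{1} + v_{8} = 2·v_{6} ; sig = ⟨2 | 2⟩
  P = {2,7}:  v_{2} + v_{7} = 2·v_{0} ; sig = ⟨2 | 2⟩
  P = {0,4,5}:  v_{0} + v_{4} + v_{5} = 0 ; sig = ⟨3 | 0⟩
  P = {0,3,8}:  v_{0} + v_{3} + v_{8} = v_{7} ; sig = ⟨3 | 1⟩
  P = {2,3,8}:  v_{2} + v_{3} + v_{8} = v_{0} ; sig = ⟨3 | 1⟩
  P = {4,5,7}:  v_{4} + v_{5} + v_{7} = v_{3} + v_{8} ; sig = ⟨3 | 1 1⟩
  P = {2,4,5,6}:  v_{2} + v_{4} + v_{5} + v_{6} = v_{1} ; sig = ⟨4 | 1⟩
  P = {2,4,5,8}:  v_{2} + v_{4} + v_{5} + v_{8} = v_{6} ; sig = ⟨4 | 1⟩

Sorted signature multiset PRS(X):
    |P|=2: 8 collections, coeffs (), (1,1), (1,1), (1,1), (1,1), (1,1,1), (2), (2)
    |P|=3: 4 collections, coeffs (), (1), (1), (1,1)
    |P|=4: 2 collections, coeffs (1), (1)


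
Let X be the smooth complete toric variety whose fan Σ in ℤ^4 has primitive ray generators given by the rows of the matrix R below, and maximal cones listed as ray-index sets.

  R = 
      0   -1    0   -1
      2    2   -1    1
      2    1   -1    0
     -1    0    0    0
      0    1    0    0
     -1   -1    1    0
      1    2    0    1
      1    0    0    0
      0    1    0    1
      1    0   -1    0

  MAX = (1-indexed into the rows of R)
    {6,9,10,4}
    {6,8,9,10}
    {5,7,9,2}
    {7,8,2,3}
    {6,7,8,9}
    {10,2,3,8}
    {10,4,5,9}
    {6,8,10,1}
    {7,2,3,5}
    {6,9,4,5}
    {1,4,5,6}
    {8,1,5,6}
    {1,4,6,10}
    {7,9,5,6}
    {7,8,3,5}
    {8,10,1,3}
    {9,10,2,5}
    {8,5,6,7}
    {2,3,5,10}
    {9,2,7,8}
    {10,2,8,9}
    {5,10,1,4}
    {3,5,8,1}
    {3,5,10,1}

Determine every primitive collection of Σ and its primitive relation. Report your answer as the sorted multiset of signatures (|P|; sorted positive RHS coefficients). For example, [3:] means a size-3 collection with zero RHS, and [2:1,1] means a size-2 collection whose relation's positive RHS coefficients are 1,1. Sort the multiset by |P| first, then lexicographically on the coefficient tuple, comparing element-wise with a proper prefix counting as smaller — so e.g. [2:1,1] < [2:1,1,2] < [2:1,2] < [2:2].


The 15 primitive collections of Σ (r=10, n=4):

  {1,9}:  v_{1} + v_{9} = 0 — sig = [2:]
  {4,8}:  v_{4} + v_{8} = 0 — sig = [2:]
  {1,2}:  v_{1} + v_{2} = v_{3} — sig = [2:1]
  {3,6}:  v_{3} + v_{6} = v_{8} — sig = [2:1]
  {3,9}:  v_{3} + v_{9} = v_{2} — sig = [2:1]
  {7,10}:  v_{7} + v_{10} = v_{2} — sig = [2:1]
  {1,7}:  v_{1} + v_{7} = v_{5} + v_{8} — sig = [2:1,1]
  {2,6}:  v_{2} + v_{6} = v_{8} + v_{9} — sig = [2:1,1]
  {3,4}:  v_{3} + v_{4} = v_{5} + v_{10} — sig = [2:1,1]
  {4,7}:  v_{4} + v_{7} = v_{5} + v_{9} — sig = [2:1,1]
  {2,4}:  v_{2} + v_{4} = v_{5} + v_{9} + v_{10} — sig = [2:1,1,1]
  {5,6,10}:  v_{5} + v_{6} + v_{10} = 0 — sig = [3:]
  {5,8,9}:  v_{5} + v_{8} + v_{9} = v_{7} — sig = [3:1]
  {5,8,10}:  v_{5} + v_{8} + v_{10} = v_{3} — sig = [3:1]
  {2,5,8}:  v_{2} + v_{5} + v_{8} = v_{3} + v_{7} — sig = [3:1,1]

so the primitive-relation signature multiset is
{ [2:] ×2,  [2:1] ×4,  [2:1,1] ×4,  [2:1,1,1],  [3:],  [3:1] ×2,  [3:1,1] }


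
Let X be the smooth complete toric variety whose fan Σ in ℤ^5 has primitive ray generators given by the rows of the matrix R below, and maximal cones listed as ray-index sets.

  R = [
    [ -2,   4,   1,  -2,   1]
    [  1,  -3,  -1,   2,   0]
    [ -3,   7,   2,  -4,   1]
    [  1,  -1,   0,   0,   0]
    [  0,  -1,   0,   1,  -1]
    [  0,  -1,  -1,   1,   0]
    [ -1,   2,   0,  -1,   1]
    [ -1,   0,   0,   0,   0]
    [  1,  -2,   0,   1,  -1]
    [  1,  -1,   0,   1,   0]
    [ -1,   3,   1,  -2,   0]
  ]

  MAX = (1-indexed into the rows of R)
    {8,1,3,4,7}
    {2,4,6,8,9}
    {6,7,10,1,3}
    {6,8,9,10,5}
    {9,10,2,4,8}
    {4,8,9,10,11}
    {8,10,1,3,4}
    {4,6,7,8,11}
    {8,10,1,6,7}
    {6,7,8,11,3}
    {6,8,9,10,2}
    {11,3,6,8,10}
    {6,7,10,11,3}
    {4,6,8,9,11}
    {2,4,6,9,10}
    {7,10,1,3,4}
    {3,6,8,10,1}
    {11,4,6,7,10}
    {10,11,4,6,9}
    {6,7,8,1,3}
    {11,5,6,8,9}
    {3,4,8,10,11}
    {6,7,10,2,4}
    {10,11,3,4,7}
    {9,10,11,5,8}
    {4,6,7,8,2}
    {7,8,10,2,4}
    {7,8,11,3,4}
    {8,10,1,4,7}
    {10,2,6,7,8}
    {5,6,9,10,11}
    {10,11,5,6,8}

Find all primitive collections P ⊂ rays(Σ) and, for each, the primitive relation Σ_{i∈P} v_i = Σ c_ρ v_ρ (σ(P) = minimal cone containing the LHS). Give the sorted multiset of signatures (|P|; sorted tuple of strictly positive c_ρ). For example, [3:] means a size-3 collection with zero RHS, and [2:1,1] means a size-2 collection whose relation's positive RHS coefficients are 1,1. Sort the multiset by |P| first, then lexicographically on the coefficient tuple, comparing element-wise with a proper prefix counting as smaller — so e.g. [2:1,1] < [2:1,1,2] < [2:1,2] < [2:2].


Σ has 18 primitive collections:

  P = {2,11}:  v_{2} + v_{11} = 0  ⇒ sig = [2:]
  P = {7,9}:  v_{7} + v_{9} = 0  ⇒ sig = [2:]
  P = {1,11}:  v_{1} + v_{11} = v_{3}  ⇒ sig = [2:1]
  P = {2,3}:  v_{2} + v_{3} = v_{1}  ⇒ sig = [2:1]
  P = {4,5}:  v_{4} + v_{5} = v_{9}  ⇒ sig = [2:1]
  P = {1,2}:  v_{1} + v_{2} = v_{7} + v_{8} + v_{10}  ⇒ sig = [2:1,1,1]
  P = {1,9}:  v_{1} + v_{9} = v_{8} + v_{10} + v_{11}  ⇒ sig = [2:1,1,1]
  P = {2,5}:  v_{2} + v_{5} = v_{6} + v_{8} + v_{9} + v_{10}  ⇒ sig = [2:1,1,1,1]
  P = {5,7}:  v_{5} + v_{7} = v_{6} + v_{8} + v_{10} + v_{11}  ⇒ sig = [2:1,1,1,1]
  P = {3,9}:  v_{3} + v_{9} = v_{8} + v_{10} + 2·v_{11}  ⇒ sig = [2:1,1,2]
  P = {1,5}:  v_{1} + v_{5} = v_{6} + 2·v_{8} + 2·v_{10} + 2·v_{11}  ⇒ sig = [2:1,2,2,2]
  P = {3,5}:  v_{3} + v_{5} = v_{6} + 2·v_{8} + 2·v_{10} + 3·v_{11}  ⇒ sig = [2:1,2,2,3]
  P = {1,4,6}:  v_{1} + v_{4} + v_{6} = v_{7}  ⇒ sig = [3:1]
  P = {3,4,6}:  v_{3} + v_{4} + v_{6} = v_{7} + v_{11}  ⇒ sig = [3:1,1]
  P = {4,6,8,10}:  v_{4} + v_{6} + v_{8} + v_{10} = v_{2}  ⇒ sig = [4:1]
  P = {7,8,10,11}:  v_{7} + v_{8} + v_{10} + v_{11} = v_{1}  ⇒ sig = [4:1]
  P = {3,7,8,10}:  v_{3} + v_{7} + v_{8} + v_{10} = 2·v_{1}  ⇒ sig = [4:2]
  P = {6,8,9,10,11}:  v_{6} + v_{8} + v_{9} + v_{10} + v_{11} = v_{5}  ⇒ sig = [5:1]

Hence PRS(X_Σ) =
[[2:], [2:], [2:1], [2:1], [2:1], [2:1,1,1], [2:1,1,1], [2:1,1,1,1], [2:1,1,1,1], [2:1,1,2], [2:1,2,2,2], [2:1,2,2,3], [3:1], [3:1,1], [4:1], [4:1], [4:2], [5:1]]


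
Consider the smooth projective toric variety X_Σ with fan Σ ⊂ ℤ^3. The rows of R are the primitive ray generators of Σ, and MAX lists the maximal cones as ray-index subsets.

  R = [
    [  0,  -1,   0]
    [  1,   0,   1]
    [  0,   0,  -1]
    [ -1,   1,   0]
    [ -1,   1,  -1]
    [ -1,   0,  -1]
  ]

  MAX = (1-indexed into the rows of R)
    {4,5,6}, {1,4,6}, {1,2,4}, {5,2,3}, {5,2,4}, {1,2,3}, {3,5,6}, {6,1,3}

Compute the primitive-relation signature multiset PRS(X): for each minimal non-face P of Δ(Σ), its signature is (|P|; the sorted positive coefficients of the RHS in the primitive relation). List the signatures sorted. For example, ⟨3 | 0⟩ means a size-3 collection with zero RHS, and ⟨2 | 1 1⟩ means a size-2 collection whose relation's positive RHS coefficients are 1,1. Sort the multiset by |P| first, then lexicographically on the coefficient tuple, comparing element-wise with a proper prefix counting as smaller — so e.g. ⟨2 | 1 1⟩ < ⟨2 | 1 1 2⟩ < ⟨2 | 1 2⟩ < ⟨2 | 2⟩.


3 minimal non-faces of Δ(Σ) (on 6 rays):

  {2,6}:  v_{2} + v_{6} = 0  →  sig = ⟨2 | 0⟩
  {1,5}:  v_{1} + v_{5} = v_{6}  →  sig = ⟨2 | 1⟩
  {3,4}:  v_{3} + v_{4} = v_{5}  →  sig = ⟨2 | 1⟩

Hence PRS(X_Σ) =
[⟨2 | 0⟩, ⟨2 | 1⟩, ⟨2 | 1⟩]


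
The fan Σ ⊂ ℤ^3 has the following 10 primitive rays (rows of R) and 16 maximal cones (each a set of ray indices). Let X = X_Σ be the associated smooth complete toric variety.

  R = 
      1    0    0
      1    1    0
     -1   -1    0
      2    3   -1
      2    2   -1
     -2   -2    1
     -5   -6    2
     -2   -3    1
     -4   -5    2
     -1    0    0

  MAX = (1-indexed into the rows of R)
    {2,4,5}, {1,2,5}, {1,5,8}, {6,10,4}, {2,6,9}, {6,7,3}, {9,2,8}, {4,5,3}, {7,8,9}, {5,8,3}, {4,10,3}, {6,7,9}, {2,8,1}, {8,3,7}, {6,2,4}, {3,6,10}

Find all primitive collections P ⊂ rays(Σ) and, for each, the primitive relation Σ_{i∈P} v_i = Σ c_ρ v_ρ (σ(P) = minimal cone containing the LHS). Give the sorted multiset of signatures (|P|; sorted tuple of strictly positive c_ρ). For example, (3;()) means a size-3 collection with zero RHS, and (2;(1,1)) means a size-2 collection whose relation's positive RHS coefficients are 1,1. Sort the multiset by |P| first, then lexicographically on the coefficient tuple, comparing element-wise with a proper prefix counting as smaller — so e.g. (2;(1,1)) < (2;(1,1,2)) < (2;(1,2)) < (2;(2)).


Δ(Σ) — 10 vertices, 23 min non-faces:

  {1,10}:  v_{1} + v_{10} = 0 — sig = (2;())
  {2,3}:  v_{2} + v_{3} = 0 — sig = (2;())
  {4,8}:  v_{4} + v_{8} = 0 — sig = (2;())
  {5,6}:  v_{5} + v_{6} = 0 — sig = (2;())
  {2,7}:  v_{2} + v_{7} = v_{9} — sig = (2;(1))
  {3,9}:  v_{3} + v_{9} = v_{7} — sig = (2;(1))
  {4,9}:  v_{4} + v_{9} = v_{6} — sig = (2;(1))
  {5,9}:  v_{5} + v_{9} = v_{8} — sig = (2;(1))
  {6,8}:  v_{6} + v_{8} = v_{9} — sig = (2;(1))
  {1,3}:  v_{1} + v_{3} = v_{5} + v_{8} — sig = (2;(1,1))
  {1,4}:  v_{1} + v_{4} = v_{2} + v_{5} — sig = (2;(1,1))
  {1,6}:  v_{1} + v_{6} = v_{2} + v_{8} — sig = (2;(1,1))
  {2,10}:  v_{2} + v_{10} = v_{4} + v_{6} — sig = (2;(1,1))
  {4,7}:  v_{4} + v_{7} = v_{3} + v_{6} — sig = (2;(1,1))
  {5,7}:  v_{5} + v_{7} = v_{3} + v_{8} — sig = (2;(1,1))
  {5,10}:  v_{5} + v_{10} = v_{3} + v_{4} — sig = (2;(1,1))
  {8,10}:  v_{8} + v_{10} = v_{3} + v_{6} — sig = (2;(1,1))
  {1,9}:  v_{1} + v_{9} = v_{2} + 2·v_{8} — sig = (2;(1,2))
  {9,10}:  v_{9} + v_{10} = v_{3} + 2·v_{6} — sig = (2;(1,2))
  {1,7}:  v_{1} + v_{7} = 2·v_{8} — sig = (2;(2))
  {7,10}:  v_{7} + v_{10} = 2·v_{3} + 2·v_{6} — sig = (2;(2,2))
  {2,5,8}:  v_{2} + v_{5} + v_{8} = v_{1} — sig = (3;(1))
  {3,4,6}:  v_{3} + v_{4} + v_{6} = v_{10} — sig = (3;(1))

Signatures (|P|; sorted positive RHS coefficients), sorted:
{ (2;()) ×4,  (2;(1)) ×5,  (2;(1,1)) ×8,  (2;(1,2)) ×2,  (2;(2)),  (2;(2,2)),  (3;(1)) ×2 }


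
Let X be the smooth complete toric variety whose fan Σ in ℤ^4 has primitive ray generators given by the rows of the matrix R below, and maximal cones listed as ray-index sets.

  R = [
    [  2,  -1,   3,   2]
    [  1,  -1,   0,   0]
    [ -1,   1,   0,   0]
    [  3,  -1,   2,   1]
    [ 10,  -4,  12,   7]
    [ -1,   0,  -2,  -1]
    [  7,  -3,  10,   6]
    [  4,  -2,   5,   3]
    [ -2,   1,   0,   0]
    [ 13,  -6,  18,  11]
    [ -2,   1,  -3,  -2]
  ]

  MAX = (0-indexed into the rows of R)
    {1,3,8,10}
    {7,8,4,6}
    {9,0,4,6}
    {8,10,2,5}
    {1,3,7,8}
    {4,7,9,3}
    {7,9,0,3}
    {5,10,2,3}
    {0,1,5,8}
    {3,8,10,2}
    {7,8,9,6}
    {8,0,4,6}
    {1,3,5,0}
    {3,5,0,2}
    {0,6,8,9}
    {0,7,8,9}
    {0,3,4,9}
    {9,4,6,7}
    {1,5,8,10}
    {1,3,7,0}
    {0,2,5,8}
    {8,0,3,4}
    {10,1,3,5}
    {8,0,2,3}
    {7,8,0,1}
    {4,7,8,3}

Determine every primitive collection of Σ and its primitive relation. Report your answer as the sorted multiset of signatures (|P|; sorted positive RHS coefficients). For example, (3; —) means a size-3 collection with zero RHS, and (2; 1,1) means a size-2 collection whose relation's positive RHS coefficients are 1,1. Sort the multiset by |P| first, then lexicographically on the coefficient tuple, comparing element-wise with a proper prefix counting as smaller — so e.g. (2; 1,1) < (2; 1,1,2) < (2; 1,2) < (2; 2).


25 collections generate NE(X_Σ); each relation:

  P = {0,10}:  v_{0} + v_{10} = 0 — sig = (2; —)
  P = {1,2}:  v_{1} + v_{2} = 0 — sig = (2; —)
  P = {3,6}:  v_{3} + v_{6} = v_{4} — sig = (2; 1)
  P = {5,6}:  v_{5} + v_{6} = v_{0} + v_{7} — sig = (2; 1,1)
  P = {5,7}:  v_{5} + v_{7} = v_{0} + v_{1} — sig = (2; 1,1)
  P = {9,10}:  v_{9} + v_{10} = v_{6} + v_{7} — sig = (2; 1,1)
  P = {2,7}:  v_{2} + v_{7} = v_{0} + v_{3} + v_{8} — sig = (2; 1,1,1)
  P = {4,5}:  v_{4} + v_{5} = v_{0} + v_{3} + v_{7} — sig = (2; 1,1,1)
  P = {6,10}:  v_{6} + v_{10} = v_{3} + v_{7} + v_{8} — sig = (2; 1,1,1)
  P = {7,10}:  v_{7} + v_{10} = v_{1} + v_{3} + v_{8} — sig = (2; 1,1,1)
  P = {2,9}:  v_{2} + v_{9} = 2·v_{0} + v_{4} + v_{8} — sig = (2; 1,1,2)
  P = {4,10}:  v_{4} + v_{10} = 2·v_{3} + v_{7} + v_{8} — sig = (2; 1,1,2)
  P = {1,4}:  v_{1} + v_{4} = v_{3} + 2·v_{7} — sig = (2; 1,2)
  P = {1,9}:  v_{1} + v_{9} = v_{0} + 3·v_{7} — sig = (2; 1,3)
  P = {1,6}:  v_{1} + v_{6} = 2·v_{7} — sig = (2; 2)
  P = {5,9}:  v_{5} + v_{9} = 2·v_{0} + 2·v_{7} — sig = (2; 2,2)
  P = {2,6}:  v_{2} + v_{6} = 2·v_{0} + 2·v_{3} + 2·v_{8} — sig = (2; 2,2,2)
  P = {2,4}:  v_{2} + v_{4} = 2·v_{0} + 3·v_{3} + 2·v_{8} — sig = (2; 2,2,3)
  P = {3,5,8}:  v_{3} + v_{5} + v_{8} = 0 — sig = (3; —)
  P = {0,6,7}:  v_{0} + v_{6} + v_{7} = v_{9} — sig = (3; 1)
  P = {0,4,7}:  v_{0} + v_{4} + v_{7} = v_{3} + v_{9} — sig = (3; 1,1)
  P = {3,8,9}:  v_{3} + v_{8} + v_{9} = 2·v_{6} — sig = (3; 2)
  P = {4,8,9}:  v_{4} + v_{8} + v_{9} = 3·v_{6} — sig = (3; 3)
  P = {0,1,3,8}:  v_{0} + v_{1} + v_{3} + v_{8} = v_{7} — sig = (4; 1)
  P = {0,3,7,8}:  v_{0} + v_{3} + v_{7} + v_{8} = v_{6} — sig = (4; 1)

Signatures (|P|; sorted positive RHS coefficients), sorted:
    |P|=2: 18 collections, coeffs (), (), (1), (1,1), (1,1), (1,1), (1,1,1), (1,1,1), (1,1,1), (1,1,1), (1,1,2), (1,1,2), (1,2), (1,3), (2), (2,2), (2,2,2), (2,2,3)
    |P|=3: 5 collections, coeffs (), (1), (1,1), (2), (3)
    |P|=4: 2 collections, coeffs (1), (1)


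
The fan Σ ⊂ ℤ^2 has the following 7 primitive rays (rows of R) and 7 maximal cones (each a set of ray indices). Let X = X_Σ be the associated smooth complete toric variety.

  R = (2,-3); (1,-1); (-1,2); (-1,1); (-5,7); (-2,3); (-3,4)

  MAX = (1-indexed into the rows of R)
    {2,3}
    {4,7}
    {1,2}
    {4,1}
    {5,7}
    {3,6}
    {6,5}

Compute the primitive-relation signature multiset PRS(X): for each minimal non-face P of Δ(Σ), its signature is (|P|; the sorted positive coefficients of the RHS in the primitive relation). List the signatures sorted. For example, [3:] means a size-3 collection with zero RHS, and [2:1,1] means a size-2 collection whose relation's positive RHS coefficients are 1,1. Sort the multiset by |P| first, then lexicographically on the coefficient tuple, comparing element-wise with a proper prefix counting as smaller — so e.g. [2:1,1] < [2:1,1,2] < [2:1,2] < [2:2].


|primitive collections| = 14. Relations:

  P = {1,6}:  v_{1} + v_{6} = 0  →  sig = [2:]
  P = {2,4}:  v_{2} + v_{4} = 0  →  sig = [2:]
  P = {1,3}:  v_{1} + v_{3} = v_{2}  →  sig = [2:1]
  P = {1,5}:  v_{1} + v_{5} = v_{7}  →  sig = [2:1]
  P = {1,7}:  v_{1} + v_{7} = v_{4}  →  sig = [2:1]
  P = {2,6}:  v_{2} + v_{6} = v_{3}  →  sig = [2:1]
  P = {2,7}:  v_{2} + v_{7} = v_{6}  →  sig = [2:1]
  P = {3,4}:  v_{3} + v_{4} = v_{6}  →  sig = [2:1]
  P = {4,6}:  v_{4} + v_{6} = v_{7}  →  sig = [2:1]
  P = {6,7}:  v_{6} + v_{7} = v_{5}  →  sig = [2:1]
  P = {2,5}:  v_{2} + v_{5} = 2·v_{6}  →  sig = [2:2]
  P = {3,7}:  v_{3} + v_{7} = 2·v_{6}  →  sig = [2:2]
  P = {4,5}:  v_{4} + v_{5} = 2·v_{7}  →  sig = [2:2]
  P = {3,5}:  v_{3} + v_{5} = 3·v_{6}  →  sig = [2:3]

so the primitive-relation signature multiset is
[[2:], [2:], [2:1], [2:1], [2:1], [2:1], [2:1], [2:1], [2:1], [2:1], [2:2], [2:2], [2:2], [2:3]]


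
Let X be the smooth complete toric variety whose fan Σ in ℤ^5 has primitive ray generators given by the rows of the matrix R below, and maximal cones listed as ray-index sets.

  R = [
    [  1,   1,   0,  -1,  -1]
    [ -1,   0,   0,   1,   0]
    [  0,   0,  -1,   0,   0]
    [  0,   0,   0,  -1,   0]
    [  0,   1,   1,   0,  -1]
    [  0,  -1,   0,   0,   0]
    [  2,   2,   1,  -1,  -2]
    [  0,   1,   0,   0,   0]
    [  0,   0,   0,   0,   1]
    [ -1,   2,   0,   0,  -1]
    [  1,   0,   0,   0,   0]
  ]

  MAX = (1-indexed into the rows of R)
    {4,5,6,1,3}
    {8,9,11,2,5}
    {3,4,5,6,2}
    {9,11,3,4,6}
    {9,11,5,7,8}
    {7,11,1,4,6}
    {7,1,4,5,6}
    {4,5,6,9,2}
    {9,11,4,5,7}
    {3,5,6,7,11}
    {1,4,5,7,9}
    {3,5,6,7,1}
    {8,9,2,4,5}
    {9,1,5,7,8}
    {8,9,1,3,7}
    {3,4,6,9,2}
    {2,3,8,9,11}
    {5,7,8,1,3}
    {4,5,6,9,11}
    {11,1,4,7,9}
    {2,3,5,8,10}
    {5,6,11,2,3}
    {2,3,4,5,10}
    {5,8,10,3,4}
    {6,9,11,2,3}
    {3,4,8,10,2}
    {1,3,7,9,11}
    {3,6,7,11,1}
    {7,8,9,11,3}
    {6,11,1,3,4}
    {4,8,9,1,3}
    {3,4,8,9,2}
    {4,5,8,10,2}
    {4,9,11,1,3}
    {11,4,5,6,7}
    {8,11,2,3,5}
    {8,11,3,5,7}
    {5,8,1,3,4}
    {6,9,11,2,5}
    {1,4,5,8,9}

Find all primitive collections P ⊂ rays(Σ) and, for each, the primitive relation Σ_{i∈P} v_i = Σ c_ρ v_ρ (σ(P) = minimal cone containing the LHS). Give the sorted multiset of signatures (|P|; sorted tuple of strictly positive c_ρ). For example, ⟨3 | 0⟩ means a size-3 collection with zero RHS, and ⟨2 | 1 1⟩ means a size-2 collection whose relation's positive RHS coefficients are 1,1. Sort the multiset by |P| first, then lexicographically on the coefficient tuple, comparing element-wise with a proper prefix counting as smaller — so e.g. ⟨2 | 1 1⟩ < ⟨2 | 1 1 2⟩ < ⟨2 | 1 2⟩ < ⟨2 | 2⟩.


Primitive collections (19):

  • {6,8}:  v_{6} + v_{8} = 0  →  sig = ⟨2 | 0⟩
  • {1,2}:  v_{1} + v_{2} = v_{3} + v_{5}  →  sig = ⟨2 | 1 1⟩
  • {10,11}:  v_{10} + v_{11} = v_{3} + v_{5} + v_{8}  →  sig = ⟨2 | 1 1 1⟩
  • {6,10}:  v_{6} + v_{10} = v_{2} + v_{3} + v_{4} + v_{5}  →  sig = ⟨2 | 1 1 1 1⟩
  • {7,10}:  v_{7} + v_{10} = v_{1} + v_{3} + 2·v_{5} + v_{8}  →  sig = ⟨2 | 1 1 1 2⟩
  • {2,7}:  v_{2} + v_{7} = v_{3} + 2·v_{5} + v_{11}  →  sig = ⟨2 | 1 1 2⟩
  • {9,10}:  v_{9} + v_{10} = v_{2} + v_{4} + 2·v_{8}  →  sig = ⟨2 | 1 1 2⟩
  • {1,10}:  v_{1} + v_{10} = 2·v_{3} + v_{4} + 2·v_{5} + v_{8}  →  sig = ⟨2 | 1 1 2 2⟩
  • {2,4,11}:  v_{2} + v_{4} + v_{11} = 0  →  sig = ⟨3 | 0⟩
  • {1,5,11}:  v_{1} + v_{5} + v_{11} = v_{7}  →  sig = ⟨3 | 1⟩
  • {3,5,9}:  v_{3} + v_{5} + v_{9} = v_{8}  →  sig = ⟨3 | 1⟩
  • {1,6,9}:  v_{1} + v_{6} + v_{9} = v_{4} + v_{11}  →  sig = ⟨3 | 1 1⟩
  • {4,8,11}:  v_{4} + v_{8} + v_{11} = v_{1} + v_{9}  →  sig = ⟨3 | 1 1⟩
  • {1,8,11}:  v_{1} + v_{8} + v_{11} = v_{3} + v_{7} + v_{9}  →  sig = ⟨3 | 1 1 1⟩
  • {4,7,8}:  v_{4} + v_{7} + v_{8} = 2·v_{1} + v_{5} + v_{9}  →  sig = ⟨3 | 1 1 2⟩
  • {6,7,9}:  v_{6} + v_{7} + v_{9} = v_{4} + v_{5} + 2·v_{11}  →  sig = ⟨3 | 1 1 2⟩
  • {3,4,7}:  v_{3} + v_{4} + v_{7} = 2·v_{1}  →  sig = ⟨3 | 2⟩
  • {3,4,5,11}:  v_{3} + v_{4} + v_{5} + v_{11} = v_{1}  →  sig = ⟨4 | 1⟩
  • {2,3,4,5,8}:  v_{2} + v_{3} + v_{4} + v_{5} + v_{8} = v_{10}  →  sig = ⟨5 | 1⟩

Hence PRS(X_Σ) =
{ ⟨2 | 0⟩,  ⟨2 | 1 1⟩,  ⟨2 | 1 1 1⟩,  ⟨2 | 1 1 1 1⟩,  ⟨2 | 1 1 1 2⟩,  ⟨2 | 1 1 2⟩ ×2,  ⟨2 | 1 1 2 2⟩,  ⟨3 | 0⟩,  ⟨3 | 1⟩ ×2,  ⟨3 | 1 1⟩ ×2,  ⟨3 | 1 1 1⟩,  ⟨3 | 1 1 2⟩ ×2,  ⟨3 | 2⟩,  ⟨4 | 1⟩,  ⟨5 | 1⟩ }


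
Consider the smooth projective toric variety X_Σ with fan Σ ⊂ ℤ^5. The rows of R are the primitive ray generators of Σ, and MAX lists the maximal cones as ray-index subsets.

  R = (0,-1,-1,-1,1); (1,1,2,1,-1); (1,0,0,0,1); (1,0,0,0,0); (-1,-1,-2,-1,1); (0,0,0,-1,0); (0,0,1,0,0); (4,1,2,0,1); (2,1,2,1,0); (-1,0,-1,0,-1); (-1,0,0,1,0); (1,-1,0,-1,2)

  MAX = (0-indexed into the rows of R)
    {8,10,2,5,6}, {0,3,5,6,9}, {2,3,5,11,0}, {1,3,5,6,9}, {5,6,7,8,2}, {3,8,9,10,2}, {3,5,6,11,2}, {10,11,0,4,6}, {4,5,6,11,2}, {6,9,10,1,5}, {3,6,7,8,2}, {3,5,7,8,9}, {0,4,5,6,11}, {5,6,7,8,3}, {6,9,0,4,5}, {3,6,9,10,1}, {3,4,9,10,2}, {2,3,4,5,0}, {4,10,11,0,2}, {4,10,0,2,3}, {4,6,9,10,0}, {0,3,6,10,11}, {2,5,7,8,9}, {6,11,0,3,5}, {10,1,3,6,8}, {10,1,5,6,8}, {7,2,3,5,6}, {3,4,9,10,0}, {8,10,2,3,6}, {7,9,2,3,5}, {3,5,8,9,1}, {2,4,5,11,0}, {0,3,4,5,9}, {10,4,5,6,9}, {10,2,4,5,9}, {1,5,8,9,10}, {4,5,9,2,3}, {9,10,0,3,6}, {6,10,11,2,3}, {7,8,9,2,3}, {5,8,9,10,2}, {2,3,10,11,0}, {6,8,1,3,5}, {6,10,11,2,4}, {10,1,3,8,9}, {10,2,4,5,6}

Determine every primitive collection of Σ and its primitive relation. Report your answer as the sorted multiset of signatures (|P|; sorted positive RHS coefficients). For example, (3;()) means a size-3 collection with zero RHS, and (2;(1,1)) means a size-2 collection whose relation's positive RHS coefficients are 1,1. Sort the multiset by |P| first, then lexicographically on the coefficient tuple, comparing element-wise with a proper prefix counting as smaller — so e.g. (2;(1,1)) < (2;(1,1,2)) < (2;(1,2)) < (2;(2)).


Primitive collections (24):

  • {1,4}:  v_{1} + v_{4} = 0 ; sig = (2;())
  • {1,2}:  v_{1} + v_{2} = v_{8} ; sig = (2;(1))
  • {4,8}:  v_{4} + v_{8} = v_{2} ; sig = (2;(1))
  • {9,11}:  v_{9} + v_{11} = v_{0} ; sig = (2;(1))
  • {0,1}:  v_{0} + v_{1} = v_{3} + v_{6} ; sig = (2;(1,1))
  • {7,10}:  v_{7} + v_{10} = v_{2} + v_{8} ; sig = (2;(1,1))
  • {0,8}:  v_{0} + v_{8} = v_{2} + v_{3} + v_{6} ; sig = (2;(1,1,1))
  • {1,7}:  v_{1} + v_{7} = v_{3} + v_{5} + 2·v_{8} ; sig = (2;(1,1,2))
  • {1,11}:  v_{1} + v_{11} = v_{2} + v_{3} + 2·v_{6} ; sig = (2;(1,1,2))
  • {4,7}:  v_{4} + v_{7} = 2·v_{2} + v_{3} + v_{5} ; sig = (2;(1,1,2))
  • {0,7}:  v_{0} + v_{7} = 2·v_{2} + 2·v_{3} + v_{5} + v_{6} ; sig = (2;(1,1,2,2))
  • {8,11}:  v_{8} + v_{11} = 2·v_{2} + v_{3} + 2·v_{6} ; sig = (2;(1,2,2))
  • {7,11}:  v_{7} + v_{11} = 3·v_{2} + 2·v_{3} + v_{5} + 2·v_{6} ; sig = (2;(1,2,2,3))
  • {2,6,9}:  v_{2} + v_{6} + v_{9} = 0 ; sig = (3;())
  • {3,5,10}:  v_{3} + v_{5} + v_{10} = 0 ; sig = (3;())
  • {0,2,6}:  v_{0} + v_{2} + v_{6} = v_{11} ; sig = (3;(1))
  • {3,4,6}:  v_{3} + v_{4} + v_{6} = v_{0} ; sig = (3;(1))
  • {6,8,9}:  v_{6} + v_{8} + v_{9} = v_{1} ; sig = (3;(1))
  • {0,2,9}:  v_{0} + v_{2} + v_{9} = v_{3} + v_{4} ; sig = (3;(1,1))
  • {0,5,10}:  v_{0} + v_{5} + v_{10} = v_{4} + v_{6} ; sig = (3;(1,1))
  • {6,7,9}:  v_{6} + v_{7} + v_{9} = v_{3} + v_{5} + v_{8} ; sig = (3;(1,1,1))
  • {5,10,11}:  v_{5} + v_{10} + v_{11} = v_{2} + v_{4} + 2·v_{6} ; sig = (3;(1,1,2))
  • {3,4,11}:  v_{3} + v_{4} + v_{11} = 2·v_{0} + v_{2} ; sig = (3;(1,2))
  • {2,3,5,8}:  v_{2} + v_{3} + v_{5} + v_{8} = v_{7} ; sig = (4;(1))

Hence PRS(X_Σ) =
    (2;())
    (2;(1))
    (2;(1))
    (2;(1))
    (2;(1,1))
    (2;(1,1))
    (2;(1,1,1))
    (2;(1,1,2))
    (2;(1,1,2))
    (2;(1,1,2))
    (2;(1,1,2,2))
    (2;(1,2,2))
    (2;(1,2,2,3))
    (3;())
    (3;())
    (3;(1))
    (3;(1))
    (3;(1))
    (3;(1,1))
    (3;(1,1))
    (3;(1,1,1))
    (3;(1,1,2))
    (3;(1,2))
    (4;(1))
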